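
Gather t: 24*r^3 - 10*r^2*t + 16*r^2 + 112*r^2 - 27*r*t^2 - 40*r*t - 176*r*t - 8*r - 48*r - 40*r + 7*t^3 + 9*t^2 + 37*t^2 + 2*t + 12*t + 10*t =24*r^3 + 128*r^2 - 96*r + 7*t^3 + t^2*(46 - 27*r) + t*(-10*r^2 - 216*r + 24)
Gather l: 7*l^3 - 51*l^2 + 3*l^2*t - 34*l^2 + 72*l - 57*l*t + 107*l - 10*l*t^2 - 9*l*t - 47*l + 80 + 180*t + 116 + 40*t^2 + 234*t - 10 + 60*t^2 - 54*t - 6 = 7*l^3 + l^2*(3*t - 85) + l*(-10*t^2 - 66*t + 132) + 100*t^2 + 360*t + 180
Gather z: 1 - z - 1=-z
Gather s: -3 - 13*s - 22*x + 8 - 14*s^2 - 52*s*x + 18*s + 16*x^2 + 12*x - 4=-14*s^2 + s*(5 - 52*x) + 16*x^2 - 10*x + 1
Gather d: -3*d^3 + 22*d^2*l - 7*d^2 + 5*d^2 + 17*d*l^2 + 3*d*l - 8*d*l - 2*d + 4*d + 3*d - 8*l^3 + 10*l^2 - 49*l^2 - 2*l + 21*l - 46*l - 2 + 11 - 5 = -3*d^3 + d^2*(22*l - 2) + d*(17*l^2 - 5*l + 5) - 8*l^3 - 39*l^2 - 27*l + 4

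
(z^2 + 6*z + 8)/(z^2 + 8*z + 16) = (z + 2)/(z + 4)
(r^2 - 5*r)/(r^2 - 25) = r/(r + 5)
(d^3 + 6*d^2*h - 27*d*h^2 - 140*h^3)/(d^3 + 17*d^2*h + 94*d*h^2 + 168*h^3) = (d - 5*h)/(d + 6*h)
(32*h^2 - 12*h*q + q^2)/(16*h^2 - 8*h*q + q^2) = (-8*h + q)/(-4*h + q)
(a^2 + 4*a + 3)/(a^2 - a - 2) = (a + 3)/(a - 2)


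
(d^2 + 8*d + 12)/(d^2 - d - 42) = (d + 2)/(d - 7)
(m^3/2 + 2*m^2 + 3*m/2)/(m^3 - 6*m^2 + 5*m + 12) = m*(m + 3)/(2*(m^2 - 7*m + 12))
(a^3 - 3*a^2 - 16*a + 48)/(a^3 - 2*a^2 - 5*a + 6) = (a^2 - 16)/(a^2 + a - 2)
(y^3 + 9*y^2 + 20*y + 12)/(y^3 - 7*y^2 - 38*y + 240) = (y^2 + 3*y + 2)/(y^2 - 13*y + 40)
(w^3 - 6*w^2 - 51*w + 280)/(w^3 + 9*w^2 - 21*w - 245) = (w - 8)/(w + 7)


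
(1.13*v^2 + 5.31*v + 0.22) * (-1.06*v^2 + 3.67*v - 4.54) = -1.1978*v^4 - 1.4815*v^3 + 14.1243*v^2 - 23.3*v - 0.9988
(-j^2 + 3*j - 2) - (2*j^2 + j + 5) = -3*j^2 + 2*j - 7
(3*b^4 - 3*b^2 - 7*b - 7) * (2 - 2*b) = -6*b^5 + 6*b^4 + 6*b^3 + 8*b^2 - 14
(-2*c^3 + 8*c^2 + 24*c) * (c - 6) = -2*c^4 + 20*c^3 - 24*c^2 - 144*c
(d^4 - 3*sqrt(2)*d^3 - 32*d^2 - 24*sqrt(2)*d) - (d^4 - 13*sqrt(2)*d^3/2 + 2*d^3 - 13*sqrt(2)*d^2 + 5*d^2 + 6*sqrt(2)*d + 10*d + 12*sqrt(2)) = -2*d^3 + 7*sqrt(2)*d^3/2 - 37*d^2 + 13*sqrt(2)*d^2 - 30*sqrt(2)*d - 10*d - 12*sqrt(2)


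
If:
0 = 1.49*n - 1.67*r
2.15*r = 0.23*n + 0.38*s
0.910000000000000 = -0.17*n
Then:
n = -5.35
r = -4.78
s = -23.78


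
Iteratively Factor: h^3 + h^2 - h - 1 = (h - 1)*(h^2 + 2*h + 1) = (h - 1)*(h + 1)*(h + 1)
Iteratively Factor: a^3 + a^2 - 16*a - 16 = (a + 4)*(a^2 - 3*a - 4) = (a + 1)*(a + 4)*(a - 4)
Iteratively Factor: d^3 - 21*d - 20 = (d + 4)*(d^2 - 4*d - 5) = (d - 5)*(d + 4)*(d + 1)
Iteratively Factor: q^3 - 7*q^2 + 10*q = (q - 2)*(q^2 - 5*q) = q*(q - 2)*(q - 5)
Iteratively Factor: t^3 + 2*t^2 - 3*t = (t - 1)*(t^2 + 3*t) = t*(t - 1)*(t + 3)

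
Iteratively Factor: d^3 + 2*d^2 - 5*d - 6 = (d - 2)*(d^2 + 4*d + 3) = (d - 2)*(d + 3)*(d + 1)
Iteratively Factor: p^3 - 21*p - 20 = (p - 5)*(p^2 + 5*p + 4) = (p - 5)*(p + 1)*(p + 4)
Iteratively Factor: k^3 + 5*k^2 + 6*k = (k + 2)*(k^2 + 3*k) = k*(k + 2)*(k + 3)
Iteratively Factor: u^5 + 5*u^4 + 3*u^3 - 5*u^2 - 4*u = (u - 1)*(u^4 + 6*u^3 + 9*u^2 + 4*u) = (u - 1)*(u + 1)*(u^3 + 5*u^2 + 4*u) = (u - 1)*(u + 1)*(u + 4)*(u^2 + u) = u*(u - 1)*(u + 1)*(u + 4)*(u + 1)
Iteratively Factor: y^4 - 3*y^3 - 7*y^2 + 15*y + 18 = (y - 3)*(y^3 - 7*y - 6) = (y - 3)*(y + 2)*(y^2 - 2*y - 3) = (y - 3)^2*(y + 2)*(y + 1)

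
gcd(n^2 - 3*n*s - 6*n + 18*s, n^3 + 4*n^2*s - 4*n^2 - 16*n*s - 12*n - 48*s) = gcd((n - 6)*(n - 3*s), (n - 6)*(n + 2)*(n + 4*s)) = n - 6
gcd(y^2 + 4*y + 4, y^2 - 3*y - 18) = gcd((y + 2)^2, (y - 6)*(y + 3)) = 1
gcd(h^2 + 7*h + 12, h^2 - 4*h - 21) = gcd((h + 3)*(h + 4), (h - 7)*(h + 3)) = h + 3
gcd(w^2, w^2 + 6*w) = w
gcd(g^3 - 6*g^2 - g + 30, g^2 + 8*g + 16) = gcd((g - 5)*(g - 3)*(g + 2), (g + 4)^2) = 1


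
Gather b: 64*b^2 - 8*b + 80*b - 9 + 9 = 64*b^2 + 72*b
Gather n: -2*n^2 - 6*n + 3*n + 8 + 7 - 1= -2*n^2 - 3*n + 14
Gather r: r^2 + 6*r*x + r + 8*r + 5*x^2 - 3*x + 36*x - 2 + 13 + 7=r^2 + r*(6*x + 9) + 5*x^2 + 33*x + 18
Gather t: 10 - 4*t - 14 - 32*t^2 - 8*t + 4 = -32*t^2 - 12*t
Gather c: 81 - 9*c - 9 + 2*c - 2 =70 - 7*c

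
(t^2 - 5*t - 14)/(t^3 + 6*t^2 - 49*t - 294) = (t + 2)/(t^2 + 13*t + 42)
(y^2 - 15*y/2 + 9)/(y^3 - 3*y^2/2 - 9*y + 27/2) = (y - 6)/(y^2 - 9)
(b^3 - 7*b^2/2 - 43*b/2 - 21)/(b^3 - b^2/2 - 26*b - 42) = (2*b^2 - 11*b - 21)/(2*b^2 - 5*b - 42)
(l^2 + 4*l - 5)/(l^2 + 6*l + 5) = (l - 1)/(l + 1)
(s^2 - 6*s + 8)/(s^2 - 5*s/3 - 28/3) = 3*(s - 2)/(3*s + 7)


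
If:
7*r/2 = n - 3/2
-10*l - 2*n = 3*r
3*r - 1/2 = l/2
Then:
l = -2/5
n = 37/20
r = 1/10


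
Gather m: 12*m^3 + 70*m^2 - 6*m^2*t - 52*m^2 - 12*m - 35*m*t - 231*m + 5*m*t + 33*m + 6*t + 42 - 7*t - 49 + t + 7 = 12*m^3 + m^2*(18 - 6*t) + m*(-30*t - 210)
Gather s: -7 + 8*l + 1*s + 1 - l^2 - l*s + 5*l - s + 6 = -l^2 - l*s + 13*l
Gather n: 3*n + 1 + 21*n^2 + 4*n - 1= 21*n^2 + 7*n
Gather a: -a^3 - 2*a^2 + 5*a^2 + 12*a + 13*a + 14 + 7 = -a^3 + 3*a^2 + 25*a + 21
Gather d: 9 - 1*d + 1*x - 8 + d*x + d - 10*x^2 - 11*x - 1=d*x - 10*x^2 - 10*x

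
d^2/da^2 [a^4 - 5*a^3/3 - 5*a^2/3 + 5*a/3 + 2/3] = 12*a^2 - 10*a - 10/3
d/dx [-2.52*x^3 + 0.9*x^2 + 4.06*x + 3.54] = -7.56*x^2 + 1.8*x + 4.06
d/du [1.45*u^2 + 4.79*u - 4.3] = 2.9*u + 4.79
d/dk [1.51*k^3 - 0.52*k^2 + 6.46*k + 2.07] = 4.53*k^2 - 1.04*k + 6.46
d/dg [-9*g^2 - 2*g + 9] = -18*g - 2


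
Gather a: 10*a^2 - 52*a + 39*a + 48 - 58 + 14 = 10*a^2 - 13*a + 4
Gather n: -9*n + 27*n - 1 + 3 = 18*n + 2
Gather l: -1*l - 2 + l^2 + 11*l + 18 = l^2 + 10*l + 16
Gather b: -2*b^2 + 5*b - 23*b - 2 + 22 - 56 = -2*b^2 - 18*b - 36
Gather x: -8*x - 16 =-8*x - 16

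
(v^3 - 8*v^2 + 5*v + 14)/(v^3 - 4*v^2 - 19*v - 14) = (v - 2)/(v + 2)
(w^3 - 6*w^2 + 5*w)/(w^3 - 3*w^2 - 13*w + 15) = w/(w + 3)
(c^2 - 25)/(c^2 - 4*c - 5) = (c + 5)/(c + 1)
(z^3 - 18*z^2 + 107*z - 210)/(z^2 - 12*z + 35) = z - 6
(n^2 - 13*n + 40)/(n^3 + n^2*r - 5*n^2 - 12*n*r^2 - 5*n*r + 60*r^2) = (8 - n)/(-n^2 - n*r + 12*r^2)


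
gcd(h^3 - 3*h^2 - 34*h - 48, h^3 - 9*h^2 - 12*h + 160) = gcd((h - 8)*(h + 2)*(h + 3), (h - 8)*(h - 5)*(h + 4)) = h - 8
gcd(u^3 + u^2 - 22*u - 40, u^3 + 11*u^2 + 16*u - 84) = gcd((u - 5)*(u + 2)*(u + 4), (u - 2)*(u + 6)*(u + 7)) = 1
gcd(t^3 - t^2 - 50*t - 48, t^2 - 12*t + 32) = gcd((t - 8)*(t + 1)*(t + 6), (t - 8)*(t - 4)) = t - 8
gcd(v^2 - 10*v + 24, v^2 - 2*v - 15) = 1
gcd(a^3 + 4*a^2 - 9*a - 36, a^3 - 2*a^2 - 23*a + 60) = a - 3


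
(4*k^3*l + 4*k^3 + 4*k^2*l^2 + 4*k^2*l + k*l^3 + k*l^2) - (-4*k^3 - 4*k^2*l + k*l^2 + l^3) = 4*k^3*l + 8*k^3 + 4*k^2*l^2 + 8*k^2*l + k*l^3 - l^3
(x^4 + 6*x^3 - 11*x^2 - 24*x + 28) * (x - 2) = x^5 + 4*x^4 - 23*x^3 - 2*x^2 + 76*x - 56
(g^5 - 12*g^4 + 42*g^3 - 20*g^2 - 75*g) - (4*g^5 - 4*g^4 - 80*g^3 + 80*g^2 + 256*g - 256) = -3*g^5 - 8*g^4 + 122*g^3 - 100*g^2 - 331*g + 256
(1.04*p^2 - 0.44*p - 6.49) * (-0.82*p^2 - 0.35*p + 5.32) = -0.8528*p^4 - 0.00320000000000004*p^3 + 11.0086*p^2 - 0.0693000000000001*p - 34.5268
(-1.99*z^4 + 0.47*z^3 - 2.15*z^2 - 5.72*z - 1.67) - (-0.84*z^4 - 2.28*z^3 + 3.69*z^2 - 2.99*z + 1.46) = -1.15*z^4 + 2.75*z^3 - 5.84*z^2 - 2.73*z - 3.13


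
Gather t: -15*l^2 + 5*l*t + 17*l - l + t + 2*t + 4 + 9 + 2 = -15*l^2 + 16*l + t*(5*l + 3) + 15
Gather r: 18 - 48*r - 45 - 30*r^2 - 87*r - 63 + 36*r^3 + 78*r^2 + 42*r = 36*r^3 + 48*r^2 - 93*r - 90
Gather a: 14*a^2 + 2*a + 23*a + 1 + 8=14*a^2 + 25*a + 9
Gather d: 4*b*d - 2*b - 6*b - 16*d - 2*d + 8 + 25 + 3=-8*b + d*(4*b - 18) + 36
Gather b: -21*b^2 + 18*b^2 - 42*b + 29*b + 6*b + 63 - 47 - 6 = -3*b^2 - 7*b + 10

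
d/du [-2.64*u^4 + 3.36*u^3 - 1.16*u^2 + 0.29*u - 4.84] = -10.56*u^3 + 10.08*u^2 - 2.32*u + 0.29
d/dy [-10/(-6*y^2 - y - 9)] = 10*(-12*y - 1)/(6*y^2 + y + 9)^2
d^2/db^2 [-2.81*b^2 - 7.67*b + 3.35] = -5.62000000000000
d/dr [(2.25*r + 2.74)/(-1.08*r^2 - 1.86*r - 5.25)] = (2.43*r^2 + 5.9184*r - 6.7161)/(1.1664*r^4 + 4.0176*r^3 + 14.7996*r^2 + 19.53*r + 27.5625)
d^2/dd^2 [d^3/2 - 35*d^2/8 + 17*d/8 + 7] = 3*d - 35/4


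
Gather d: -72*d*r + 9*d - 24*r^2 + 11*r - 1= d*(9 - 72*r) - 24*r^2 + 11*r - 1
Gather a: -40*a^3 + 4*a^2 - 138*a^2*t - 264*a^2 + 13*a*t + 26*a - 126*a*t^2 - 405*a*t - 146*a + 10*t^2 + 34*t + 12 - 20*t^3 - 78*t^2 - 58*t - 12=-40*a^3 + a^2*(-138*t - 260) + a*(-126*t^2 - 392*t - 120) - 20*t^3 - 68*t^2 - 24*t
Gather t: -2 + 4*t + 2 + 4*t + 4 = 8*t + 4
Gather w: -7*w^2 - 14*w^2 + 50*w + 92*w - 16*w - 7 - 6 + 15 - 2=-21*w^2 + 126*w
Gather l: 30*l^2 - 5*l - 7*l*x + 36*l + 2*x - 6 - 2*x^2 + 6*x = 30*l^2 + l*(31 - 7*x) - 2*x^2 + 8*x - 6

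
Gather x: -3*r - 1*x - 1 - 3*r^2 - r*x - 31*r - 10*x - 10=-3*r^2 - 34*r + x*(-r - 11) - 11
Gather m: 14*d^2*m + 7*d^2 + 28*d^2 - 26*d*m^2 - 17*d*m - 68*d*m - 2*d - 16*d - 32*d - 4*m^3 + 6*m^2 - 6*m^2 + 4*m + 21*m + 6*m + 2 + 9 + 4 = 35*d^2 - 26*d*m^2 - 50*d - 4*m^3 + m*(14*d^2 - 85*d + 31) + 15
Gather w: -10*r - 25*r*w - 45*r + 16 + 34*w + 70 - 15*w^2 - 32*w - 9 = -55*r - 15*w^2 + w*(2 - 25*r) + 77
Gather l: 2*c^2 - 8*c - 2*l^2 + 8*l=2*c^2 - 8*c - 2*l^2 + 8*l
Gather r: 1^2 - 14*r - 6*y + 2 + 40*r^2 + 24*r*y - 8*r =40*r^2 + r*(24*y - 22) - 6*y + 3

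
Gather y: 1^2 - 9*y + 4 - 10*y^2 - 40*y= -10*y^2 - 49*y + 5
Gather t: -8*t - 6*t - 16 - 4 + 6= -14*t - 14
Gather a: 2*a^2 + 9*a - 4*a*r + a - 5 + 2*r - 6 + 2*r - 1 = 2*a^2 + a*(10 - 4*r) + 4*r - 12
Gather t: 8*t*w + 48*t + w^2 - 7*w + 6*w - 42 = t*(8*w + 48) + w^2 - w - 42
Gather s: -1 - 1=-2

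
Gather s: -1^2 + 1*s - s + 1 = 0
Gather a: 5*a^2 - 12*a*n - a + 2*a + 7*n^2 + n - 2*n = 5*a^2 + a*(1 - 12*n) + 7*n^2 - n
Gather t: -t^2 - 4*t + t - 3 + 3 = -t^2 - 3*t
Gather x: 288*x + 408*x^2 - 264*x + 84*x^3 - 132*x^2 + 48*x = 84*x^3 + 276*x^2 + 72*x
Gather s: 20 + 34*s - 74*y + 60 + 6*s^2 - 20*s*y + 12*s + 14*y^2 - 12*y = 6*s^2 + s*(46 - 20*y) + 14*y^2 - 86*y + 80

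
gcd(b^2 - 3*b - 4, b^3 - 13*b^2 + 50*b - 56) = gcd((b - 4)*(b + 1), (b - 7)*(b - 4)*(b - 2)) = b - 4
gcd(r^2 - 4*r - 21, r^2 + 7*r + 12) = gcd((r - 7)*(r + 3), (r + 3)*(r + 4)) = r + 3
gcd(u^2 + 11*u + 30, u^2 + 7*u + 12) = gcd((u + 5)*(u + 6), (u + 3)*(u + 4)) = 1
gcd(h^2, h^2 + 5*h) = h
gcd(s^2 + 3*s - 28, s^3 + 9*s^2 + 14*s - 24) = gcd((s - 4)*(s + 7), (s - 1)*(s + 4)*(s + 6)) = 1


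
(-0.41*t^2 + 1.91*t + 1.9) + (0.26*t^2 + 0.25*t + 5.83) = -0.15*t^2 + 2.16*t + 7.73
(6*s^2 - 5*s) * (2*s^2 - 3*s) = 12*s^4 - 28*s^3 + 15*s^2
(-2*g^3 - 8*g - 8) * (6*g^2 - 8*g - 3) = -12*g^5 + 16*g^4 - 42*g^3 + 16*g^2 + 88*g + 24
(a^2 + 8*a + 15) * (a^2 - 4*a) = a^4 + 4*a^3 - 17*a^2 - 60*a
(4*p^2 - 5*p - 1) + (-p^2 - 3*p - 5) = 3*p^2 - 8*p - 6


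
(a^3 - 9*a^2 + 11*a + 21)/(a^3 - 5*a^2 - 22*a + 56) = (a^2 - 2*a - 3)/(a^2 + 2*a - 8)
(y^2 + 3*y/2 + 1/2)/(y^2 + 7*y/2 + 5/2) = (2*y + 1)/(2*y + 5)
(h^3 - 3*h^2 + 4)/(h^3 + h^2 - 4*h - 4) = (h - 2)/(h + 2)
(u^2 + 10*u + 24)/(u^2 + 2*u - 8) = (u + 6)/(u - 2)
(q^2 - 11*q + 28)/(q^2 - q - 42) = (q - 4)/(q + 6)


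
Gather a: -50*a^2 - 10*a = -50*a^2 - 10*a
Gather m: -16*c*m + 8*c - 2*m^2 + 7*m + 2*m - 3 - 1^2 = 8*c - 2*m^2 + m*(9 - 16*c) - 4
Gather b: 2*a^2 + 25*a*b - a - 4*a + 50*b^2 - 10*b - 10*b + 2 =2*a^2 - 5*a + 50*b^2 + b*(25*a - 20) + 2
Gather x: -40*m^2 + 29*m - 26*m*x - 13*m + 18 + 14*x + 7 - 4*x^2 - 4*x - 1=-40*m^2 + 16*m - 4*x^2 + x*(10 - 26*m) + 24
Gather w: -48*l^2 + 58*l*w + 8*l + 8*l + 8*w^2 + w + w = -48*l^2 + 16*l + 8*w^2 + w*(58*l + 2)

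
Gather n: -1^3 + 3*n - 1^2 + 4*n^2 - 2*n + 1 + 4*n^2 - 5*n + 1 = 8*n^2 - 4*n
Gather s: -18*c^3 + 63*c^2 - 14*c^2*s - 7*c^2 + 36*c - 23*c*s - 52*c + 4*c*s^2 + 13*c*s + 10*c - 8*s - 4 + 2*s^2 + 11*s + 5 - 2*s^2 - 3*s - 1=-18*c^3 + 56*c^2 + 4*c*s^2 - 6*c + s*(-14*c^2 - 10*c)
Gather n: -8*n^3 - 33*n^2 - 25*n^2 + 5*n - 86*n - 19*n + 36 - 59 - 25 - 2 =-8*n^3 - 58*n^2 - 100*n - 50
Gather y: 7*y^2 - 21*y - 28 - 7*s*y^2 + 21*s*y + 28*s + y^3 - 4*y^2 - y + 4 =28*s + y^3 + y^2*(3 - 7*s) + y*(21*s - 22) - 24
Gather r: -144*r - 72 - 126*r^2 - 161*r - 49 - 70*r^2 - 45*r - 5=-196*r^2 - 350*r - 126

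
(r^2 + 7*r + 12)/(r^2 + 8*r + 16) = (r + 3)/(r + 4)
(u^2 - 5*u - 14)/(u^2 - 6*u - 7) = (u + 2)/(u + 1)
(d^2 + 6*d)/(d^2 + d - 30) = d/(d - 5)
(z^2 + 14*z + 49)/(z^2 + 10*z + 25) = (z^2 + 14*z + 49)/(z^2 + 10*z + 25)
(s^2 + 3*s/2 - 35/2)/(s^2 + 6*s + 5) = (s - 7/2)/(s + 1)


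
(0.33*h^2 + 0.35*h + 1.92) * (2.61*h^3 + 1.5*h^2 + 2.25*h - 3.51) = 0.8613*h^5 + 1.4085*h^4 + 6.2787*h^3 + 2.5092*h^2 + 3.0915*h - 6.7392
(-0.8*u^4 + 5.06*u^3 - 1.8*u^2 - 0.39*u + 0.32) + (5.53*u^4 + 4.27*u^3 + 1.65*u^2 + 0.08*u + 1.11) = 4.73*u^4 + 9.33*u^3 - 0.15*u^2 - 0.31*u + 1.43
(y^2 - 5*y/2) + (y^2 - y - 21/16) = 2*y^2 - 7*y/2 - 21/16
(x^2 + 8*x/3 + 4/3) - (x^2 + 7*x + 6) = -13*x/3 - 14/3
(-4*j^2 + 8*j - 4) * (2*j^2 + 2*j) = -8*j^4 + 8*j^3 + 8*j^2 - 8*j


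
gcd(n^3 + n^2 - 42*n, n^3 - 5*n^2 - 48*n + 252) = n^2 + n - 42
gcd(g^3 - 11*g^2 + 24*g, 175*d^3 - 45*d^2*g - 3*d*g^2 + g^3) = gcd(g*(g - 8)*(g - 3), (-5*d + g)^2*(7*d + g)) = 1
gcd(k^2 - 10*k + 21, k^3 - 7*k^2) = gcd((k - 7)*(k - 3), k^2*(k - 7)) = k - 7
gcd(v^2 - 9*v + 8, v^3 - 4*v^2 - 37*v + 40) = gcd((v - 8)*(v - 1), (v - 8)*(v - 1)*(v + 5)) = v^2 - 9*v + 8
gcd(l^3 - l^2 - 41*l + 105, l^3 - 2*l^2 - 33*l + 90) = l^2 - 8*l + 15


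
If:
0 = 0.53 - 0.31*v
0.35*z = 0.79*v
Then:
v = 1.71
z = 3.86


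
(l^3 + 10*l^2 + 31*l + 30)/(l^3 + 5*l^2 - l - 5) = (l^2 + 5*l + 6)/(l^2 - 1)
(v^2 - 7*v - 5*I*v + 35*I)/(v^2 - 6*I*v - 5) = (v - 7)/(v - I)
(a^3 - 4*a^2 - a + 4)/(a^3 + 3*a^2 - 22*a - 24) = (a - 1)/(a + 6)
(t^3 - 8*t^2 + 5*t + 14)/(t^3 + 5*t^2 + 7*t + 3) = (t^2 - 9*t + 14)/(t^2 + 4*t + 3)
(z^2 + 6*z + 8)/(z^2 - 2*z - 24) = (z + 2)/(z - 6)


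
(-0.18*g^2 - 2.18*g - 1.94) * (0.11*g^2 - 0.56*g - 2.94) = -0.0198*g^4 - 0.139*g^3 + 1.5366*g^2 + 7.4956*g + 5.7036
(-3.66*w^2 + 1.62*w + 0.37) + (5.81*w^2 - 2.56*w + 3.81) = 2.15*w^2 - 0.94*w + 4.18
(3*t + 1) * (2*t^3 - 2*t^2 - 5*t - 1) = 6*t^4 - 4*t^3 - 17*t^2 - 8*t - 1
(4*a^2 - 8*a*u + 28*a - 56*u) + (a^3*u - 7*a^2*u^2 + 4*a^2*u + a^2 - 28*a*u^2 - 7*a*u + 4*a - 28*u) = a^3*u - 7*a^2*u^2 + 4*a^2*u + 5*a^2 - 28*a*u^2 - 15*a*u + 32*a - 84*u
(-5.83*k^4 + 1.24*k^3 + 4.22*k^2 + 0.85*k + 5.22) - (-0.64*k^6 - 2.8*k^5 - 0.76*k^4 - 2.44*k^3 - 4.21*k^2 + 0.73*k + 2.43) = 0.64*k^6 + 2.8*k^5 - 5.07*k^4 + 3.68*k^3 + 8.43*k^2 + 0.12*k + 2.79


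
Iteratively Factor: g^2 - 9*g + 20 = (g - 4)*(g - 5)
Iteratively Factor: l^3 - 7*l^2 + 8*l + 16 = (l - 4)*(l^2 - 3*l - 4) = (l - 4)^2*(l + 1)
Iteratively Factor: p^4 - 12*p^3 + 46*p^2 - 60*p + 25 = (p - 5)*(p^3 - 7*p^2 + 11*p - 5) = (p - 5)*(p - 1)*(p^2 - 6*p + 5) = (p - 5)^2*(p - 1)*(p - 1)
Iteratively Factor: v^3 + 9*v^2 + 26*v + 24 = (v + 4)*(v^2 + 5*v + 6) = (v + 3)*(v + 4)*(v + 2)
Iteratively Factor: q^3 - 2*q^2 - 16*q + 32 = (q - 4)*(q^2 + 2*q - 8) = (q - 4)*(q - 2)*(q + 4)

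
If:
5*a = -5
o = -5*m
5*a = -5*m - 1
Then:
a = -1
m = 4/5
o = -4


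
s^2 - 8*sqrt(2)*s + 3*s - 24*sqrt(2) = (s + 3)*(s - 8*sqrt(2))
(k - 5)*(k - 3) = k^2 - 8*k + 15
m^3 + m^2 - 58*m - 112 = (m - 8)*(m + 2)*(m + 7)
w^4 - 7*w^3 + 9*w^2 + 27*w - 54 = (w - 3)^3*(w + 2)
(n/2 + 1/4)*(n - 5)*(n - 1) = n^3/2 - 11*n^2/4 + n + 5/4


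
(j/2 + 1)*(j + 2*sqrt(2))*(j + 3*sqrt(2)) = j^3/2 + j^2 + 5*sqrt(2)*j^2/2 + 6*j + 5*sqrt(2)*j + 12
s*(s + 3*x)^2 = s^3 + 6*s^2*x + 9*s*x^2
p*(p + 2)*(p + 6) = p^3 + 8*p^2 + 12*p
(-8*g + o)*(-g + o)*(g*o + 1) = 8*g^3*o - 9*g^2*o^2 + 8*g^2 + g*o^3 - 9*g*o + o^2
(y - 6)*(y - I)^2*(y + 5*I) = y^4 - 6*y^3 + 3*I*y^3 + 9*y^2 - 18*I*y^2 - 54*y - 5*I*y + 30*I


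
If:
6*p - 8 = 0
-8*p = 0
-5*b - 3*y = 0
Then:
No Solution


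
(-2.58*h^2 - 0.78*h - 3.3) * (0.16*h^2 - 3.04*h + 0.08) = -0.4128*h^4 + 7.7184*h^3 + 1.6368*h^2 + 9.9696*h - 0.264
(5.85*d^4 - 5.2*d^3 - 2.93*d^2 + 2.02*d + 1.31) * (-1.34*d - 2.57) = -7.839*d^5 - 8.0665*d^4 + 17.2902*d^3 + 4.8233*d^2 - 6.9468*d - 3.3667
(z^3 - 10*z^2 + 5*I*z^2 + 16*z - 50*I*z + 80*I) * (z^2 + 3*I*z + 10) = z^5 - 10*z^4 + 8*I*z^4 + 11*z^3 - 80*I*z^3 + 50*z^2 + 178*I*z^2 - 80*z - 500*I*z + 800*I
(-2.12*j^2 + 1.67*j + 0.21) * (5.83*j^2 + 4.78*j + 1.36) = -12.3596*j^4 - 0.397500000000001*j^3 + 6.3237*j^2 + 3.275*j + 0.2856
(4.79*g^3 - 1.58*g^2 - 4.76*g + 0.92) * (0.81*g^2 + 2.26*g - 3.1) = 3.8799*g^5 + 9.5456*g^4 - 22.2754*g^3 - 5.1144*g^2 + 16.8352*g - 2.852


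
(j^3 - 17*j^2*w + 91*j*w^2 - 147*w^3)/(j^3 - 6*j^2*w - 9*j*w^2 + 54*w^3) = (-j^2 + 14*j*w - 49*w^2)/(-j^2 + 3*j*w + 18*w^2)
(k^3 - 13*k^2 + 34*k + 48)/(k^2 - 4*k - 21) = (-k^3 + 13*k^2 - 34*k - 48)/(-k^2 + 4*k + 21)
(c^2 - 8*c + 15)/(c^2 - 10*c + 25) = (c - 3)/(c - 5)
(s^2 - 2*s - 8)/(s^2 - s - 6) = (s - 4)/(s - 3)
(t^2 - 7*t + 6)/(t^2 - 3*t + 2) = (t - 6)/(t - 2)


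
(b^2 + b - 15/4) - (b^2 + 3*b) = -2*b - 15/4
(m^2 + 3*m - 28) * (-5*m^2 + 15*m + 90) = -5*m^4 + 275*m^2 - 150*m - 2520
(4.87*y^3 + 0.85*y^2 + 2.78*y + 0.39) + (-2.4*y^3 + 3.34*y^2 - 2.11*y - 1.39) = 2.47*y^3 + 4.19*y^2 + 0.67*y - 1.0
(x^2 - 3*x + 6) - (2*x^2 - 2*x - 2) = -x^2 - x + 8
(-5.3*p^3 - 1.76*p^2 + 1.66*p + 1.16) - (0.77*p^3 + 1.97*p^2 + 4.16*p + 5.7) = -6.07*p^3 - 3.73*p^2 - 2.5*p - 4.54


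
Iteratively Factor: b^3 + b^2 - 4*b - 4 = (b + 1)*(b^2 - 4) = (b + 1)*(b + 2)*(b - 2)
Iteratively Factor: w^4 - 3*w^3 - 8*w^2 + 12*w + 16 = (w + 1)*(w^3 - 4*w^2 - 4*w + 16) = (w - 2)*(w + 1)*(w^2 - 2*w - 8) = (w - 4)*(w - 2)*(w + 1)*(w + 2)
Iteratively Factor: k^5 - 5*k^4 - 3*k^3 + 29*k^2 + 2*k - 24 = (k - 4)*(k^4 - k^3 - 7*k^2 + k + 6) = (k - 4)*(k - 3)*(k^3 + 2*k^2 - k - 2) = (k - 4)*(k - 3)*(k + 1)*(k^2 + k - 2) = (k - 4)*(k - 3)*(k + 1)*(k + 2)*(k - 1)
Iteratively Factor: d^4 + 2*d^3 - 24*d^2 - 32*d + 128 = (d + 4)*(d^3 - 2*d^2 - 16*d + 32) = (d - 2)*(d + 4)*(d^2 - 16) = (d - 4)*(d - 2)*(d + 4)*(d + 4)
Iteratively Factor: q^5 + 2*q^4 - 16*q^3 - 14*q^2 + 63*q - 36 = (q - 1)*(q^4 + 3*q^3 - 13*q^2 - 27*q + 36) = (q - 3)*(q - 1)*(q^3 + 6*q^2 + 5*q - 12) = (q - 3)*(q - 1)*(q + 3)*(q^2 + 3*q - 4) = (q - 3)*(q - 1)^2*(q + 3)*(q + 4)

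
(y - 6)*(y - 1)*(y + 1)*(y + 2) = y^4 - 4*y^3 - 13*y^2 + 4*y + 12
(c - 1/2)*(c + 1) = c^2 + c/2 - 1/2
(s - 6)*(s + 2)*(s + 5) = s^3 + s^2 - 32*s - 60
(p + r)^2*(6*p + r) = 6*p^3 + 13*p^2*r + 8*p*r^2 + r^3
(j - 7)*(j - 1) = j^2 - 8*j + 7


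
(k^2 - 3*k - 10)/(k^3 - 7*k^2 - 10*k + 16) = (k - 5)/(k^2 - 9*k + 8)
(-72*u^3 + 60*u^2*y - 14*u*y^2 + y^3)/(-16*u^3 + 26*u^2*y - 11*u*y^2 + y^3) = (36*u^2 - 12*u*y + y^2)/(8*u^2 - 9*u*y + y^2)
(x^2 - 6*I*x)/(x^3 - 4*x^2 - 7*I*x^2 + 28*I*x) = (x - 6*I)/(x^2 - 4*x - 7*I*x + 28*I)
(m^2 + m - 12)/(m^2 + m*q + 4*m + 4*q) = (m - 3)/(m + q)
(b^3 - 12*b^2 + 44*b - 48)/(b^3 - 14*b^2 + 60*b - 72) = (b - 4)/(b - 6)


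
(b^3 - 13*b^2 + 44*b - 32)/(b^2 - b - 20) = (-b^3 + 13*b^2 - 44*b + 32)/(-b^2 + b + 20)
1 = 1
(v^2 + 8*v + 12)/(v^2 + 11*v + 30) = (v + 2)/(v + 5)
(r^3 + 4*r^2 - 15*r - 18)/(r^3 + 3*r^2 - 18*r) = (r + 1)/r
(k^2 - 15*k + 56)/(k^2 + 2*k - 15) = (k^2 - 15*k + 56)/(k^2 + 2*k - 15)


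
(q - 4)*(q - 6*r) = q^2 - 6*q*r - 4*q + 24*r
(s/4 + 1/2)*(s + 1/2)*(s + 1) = s^3/4 + 7*s^2/8 + 7*s/8 + 1/4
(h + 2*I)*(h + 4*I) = h^2 + 6*I*h - 8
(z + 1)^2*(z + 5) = z^3 + 7*z^2 + 11*z + 5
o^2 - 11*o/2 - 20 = (o - 8)*(o + 5/2)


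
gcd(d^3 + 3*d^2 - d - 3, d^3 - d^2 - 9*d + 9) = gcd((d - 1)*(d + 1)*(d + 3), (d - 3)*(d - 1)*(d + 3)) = d^2 + 2*d - 3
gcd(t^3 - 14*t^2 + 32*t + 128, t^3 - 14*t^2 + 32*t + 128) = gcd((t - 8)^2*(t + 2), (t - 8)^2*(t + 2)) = t^3 - 14*t^2 + 32*t + 128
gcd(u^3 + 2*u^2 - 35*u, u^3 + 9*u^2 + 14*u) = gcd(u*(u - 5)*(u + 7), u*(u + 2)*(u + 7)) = u^2 + 7*u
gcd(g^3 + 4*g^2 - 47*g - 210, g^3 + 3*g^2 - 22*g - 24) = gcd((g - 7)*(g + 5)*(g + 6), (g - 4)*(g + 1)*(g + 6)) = g + 6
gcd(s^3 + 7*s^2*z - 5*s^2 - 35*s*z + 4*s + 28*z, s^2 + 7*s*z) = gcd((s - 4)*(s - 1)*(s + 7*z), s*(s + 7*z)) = s + 7*z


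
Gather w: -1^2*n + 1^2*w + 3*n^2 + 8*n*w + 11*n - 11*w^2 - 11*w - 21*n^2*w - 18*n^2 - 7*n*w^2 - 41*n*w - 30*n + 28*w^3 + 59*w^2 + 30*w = -15*n^2 - 20*n + 28*w^3 + w^2*(48 - 7*n) + w*(-21*n^2 - 33*n + 20)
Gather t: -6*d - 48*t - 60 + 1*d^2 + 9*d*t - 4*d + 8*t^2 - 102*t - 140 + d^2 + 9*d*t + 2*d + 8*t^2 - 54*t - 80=2*d^2 - 8*d + 16*t^2 + t*(18*d - 204) - 280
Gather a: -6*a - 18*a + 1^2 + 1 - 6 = -24*a - 4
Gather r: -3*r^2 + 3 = 3 - 3*r^2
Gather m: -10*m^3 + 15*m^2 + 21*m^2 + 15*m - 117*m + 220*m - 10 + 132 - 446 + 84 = -10*m^3 + 36*m^2 + 118*m - 240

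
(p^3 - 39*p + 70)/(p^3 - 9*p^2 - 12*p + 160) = (p^2 + 5*p - 14)/(p^2 - 4*p - 32)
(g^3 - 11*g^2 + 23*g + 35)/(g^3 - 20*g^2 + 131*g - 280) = (g + 1)/(g - 8)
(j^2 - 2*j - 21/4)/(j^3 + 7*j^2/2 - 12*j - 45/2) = (j - 7/2)/(j^2 + 2*j - 15)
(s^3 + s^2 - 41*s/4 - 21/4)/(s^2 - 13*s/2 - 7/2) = (2*s^2 + s - 21)/(2*(s - 7))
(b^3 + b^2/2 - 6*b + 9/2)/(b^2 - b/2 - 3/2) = (b^2 + 2*b - 3)/(b + 1)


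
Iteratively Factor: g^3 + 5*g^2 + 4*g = (g + 4)*(g^2 + g) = (g + 1)*(g + 4)*(g)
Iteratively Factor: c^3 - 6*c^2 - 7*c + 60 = (c - 5)*(c^2 - c - 12) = (c - 5)*(c - 4)*(c + 3)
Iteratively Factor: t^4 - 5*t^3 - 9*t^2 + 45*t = (t + 3)*(t^3 - 8*t^2 + 15*t) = t*(t + 3)*(t^2 - 8*t + 15) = t*(t - 5)*(t + 3)*(t - 3)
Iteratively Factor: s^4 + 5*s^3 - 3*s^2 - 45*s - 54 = (s + 2)*(s^3 + 3*s^2 - 9*s - 27) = (s - 3)*(s + 2)*(s^2 + 6*s + 9) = (s - 3)*(s + 2)*(s + 3)*(s + 3)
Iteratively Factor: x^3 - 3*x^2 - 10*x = (x + 2)*(x^2 - 5*x) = (x - 5)*(x + 2)*(x)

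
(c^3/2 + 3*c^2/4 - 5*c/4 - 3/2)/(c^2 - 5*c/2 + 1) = (2*c^3 + 3*c^2 - 5*c - 6)/(2*(2*c^2 - 5*c + 2))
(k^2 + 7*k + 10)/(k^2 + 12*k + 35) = (k + 2)/(k + 7)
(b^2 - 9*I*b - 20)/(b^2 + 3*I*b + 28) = (b - 5*I)/(b + 7*I)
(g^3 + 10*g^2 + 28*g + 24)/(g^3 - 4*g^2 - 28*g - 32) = (g + 6)/(g - 8)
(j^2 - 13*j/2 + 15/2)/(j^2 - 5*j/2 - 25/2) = (2*j - 3)/(2*j + 5)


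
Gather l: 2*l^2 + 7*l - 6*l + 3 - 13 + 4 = 2*l^2 + l - 6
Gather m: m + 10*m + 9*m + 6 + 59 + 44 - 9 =20*m + 100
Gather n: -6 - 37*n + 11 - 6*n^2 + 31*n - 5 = -6*n^2 - 6*n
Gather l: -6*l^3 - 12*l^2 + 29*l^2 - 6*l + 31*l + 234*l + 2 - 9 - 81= -6*l^3 + 17*l^2 + 259*l - 88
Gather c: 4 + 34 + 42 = 80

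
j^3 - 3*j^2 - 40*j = j*(j - 8)*(j + 5)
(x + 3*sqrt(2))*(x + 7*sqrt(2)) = x^2 + 10*sqrt(2)*x + 42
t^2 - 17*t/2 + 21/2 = (t - 7)*(t - 3/2)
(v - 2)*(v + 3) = v^2 + v - 6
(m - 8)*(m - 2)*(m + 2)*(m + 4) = m^4 - 4*m^3 - 36*m^2 + 16*m + 128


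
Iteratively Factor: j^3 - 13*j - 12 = (j + 3)*(j^2 - 3*j - 4) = (j + 1)*(j + 3)*(j - 4)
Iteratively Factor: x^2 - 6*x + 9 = (x - 3)*(x - 3)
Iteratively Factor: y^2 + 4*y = (y + 4)*(y)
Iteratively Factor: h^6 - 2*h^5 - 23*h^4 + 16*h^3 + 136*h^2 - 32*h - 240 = (h - 2)*(h^5 - 23*h^3 - 30*h^2 + 76*h + 120) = (h - 2)*(h + 2)*(h^4 - 2*h^3 - 19*h^2 + 8*h + 60) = (h - 5)*(h - 2)*(h + 2)*(h^3 + 3*h^2 - 4*h - 12) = (h - 5)*(h - 2)*(h + 2)^2*(h^2 + h - 6) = (h - 5)*(h - 2)*(h + 2)^2*(h + 3)*(h - 2)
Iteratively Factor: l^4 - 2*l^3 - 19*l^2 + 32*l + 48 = (l - 4)*(l^3 + 2*l^2 - 11*l - 12) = (l - 4)*(l - 3)*(l^2 + 5*l + 4) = (l - 4)*(l - 3)*(l + 4)*(l + 1)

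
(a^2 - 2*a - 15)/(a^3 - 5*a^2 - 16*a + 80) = (a + 3)/(a^2 - 16)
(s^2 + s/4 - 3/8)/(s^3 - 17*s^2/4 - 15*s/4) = (s - 1/2)/(s*(s - 5))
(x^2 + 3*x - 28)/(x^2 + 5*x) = (x^2 + 3*x - 28)/(x*(x + 5))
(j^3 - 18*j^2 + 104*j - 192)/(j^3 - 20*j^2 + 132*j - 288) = (j - 4)/(j - 6)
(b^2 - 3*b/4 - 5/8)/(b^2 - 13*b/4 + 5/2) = (b + 1/2)/(b - 2)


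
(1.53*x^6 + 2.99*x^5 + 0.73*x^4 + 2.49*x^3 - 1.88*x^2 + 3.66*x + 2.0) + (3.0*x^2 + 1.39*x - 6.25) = 1.53*x^6 + 2.99*x^5 + 0.73*x^4 + 2.49*x^3 + 1.12*x^2 + 5.05*x - 4.25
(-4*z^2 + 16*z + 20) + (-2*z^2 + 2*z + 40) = -6*z^2 + 18*z + 60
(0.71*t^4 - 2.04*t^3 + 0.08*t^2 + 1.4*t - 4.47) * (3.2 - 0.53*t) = -0.3763*t^5 + 3.3532*t^4 - 6.5704*t^3 - 0.486*t^2 + 6.8491*t - 14.304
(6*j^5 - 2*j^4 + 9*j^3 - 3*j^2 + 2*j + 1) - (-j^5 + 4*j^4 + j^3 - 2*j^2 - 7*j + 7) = 7*j^5 - 6*j^4 + 8*j^3 - j^2 + 9*j - 6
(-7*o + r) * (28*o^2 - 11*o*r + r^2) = -196*o^3 + 105*o^2*r - 18*o*r^2 + r^3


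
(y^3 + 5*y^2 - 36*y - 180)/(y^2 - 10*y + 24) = (y^2 + 11*y + 30)/(y - 4)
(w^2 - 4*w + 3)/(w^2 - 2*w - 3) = (w - 1)/(w + 1)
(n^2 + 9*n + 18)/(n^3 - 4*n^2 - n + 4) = (n^2 + 9*n + 18)/(n^3 - 4*n^2 - n + 4)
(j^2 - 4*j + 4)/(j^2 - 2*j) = (j - 2)/j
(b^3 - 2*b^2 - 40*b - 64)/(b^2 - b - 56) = (b^2 + 6*b + 8)/(b + 7)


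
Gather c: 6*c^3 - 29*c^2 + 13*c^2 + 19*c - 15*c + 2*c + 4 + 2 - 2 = 6*c^3 - 16*c^2 + 6*c + 4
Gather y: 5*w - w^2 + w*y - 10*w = -w^2 + w*y - 5*w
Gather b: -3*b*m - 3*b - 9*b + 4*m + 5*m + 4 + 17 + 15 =b*(-3*m - 12) + 9*m + 36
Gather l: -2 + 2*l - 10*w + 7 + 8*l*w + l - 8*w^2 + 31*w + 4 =l*(8*w + 3) - 8*w^2 + 21*w + 9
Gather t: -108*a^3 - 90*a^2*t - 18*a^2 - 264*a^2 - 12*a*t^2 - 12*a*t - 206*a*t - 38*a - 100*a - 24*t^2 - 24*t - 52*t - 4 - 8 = -108*a^3 - 282*a^2 - 138*a + t^2*(-12*a - 24) + t*(-90*a^2 - 218*a - 76) - 12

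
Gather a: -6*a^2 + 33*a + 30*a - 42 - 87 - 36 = -6*a^2 + 63*a - 165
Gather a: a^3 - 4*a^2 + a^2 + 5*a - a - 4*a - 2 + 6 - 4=a^3 - 3*a^2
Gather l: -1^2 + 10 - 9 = 0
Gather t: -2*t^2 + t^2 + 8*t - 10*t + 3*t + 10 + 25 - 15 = -t^2 + t + 20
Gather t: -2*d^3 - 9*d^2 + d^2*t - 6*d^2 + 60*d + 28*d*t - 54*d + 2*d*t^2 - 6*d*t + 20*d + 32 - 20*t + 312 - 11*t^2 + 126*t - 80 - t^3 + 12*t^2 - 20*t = -2*d^3 - 15*d^2 + 26*d - t^3 + t^2*(2*d + 1) + t*(d^2 + 22*d + 86) + 264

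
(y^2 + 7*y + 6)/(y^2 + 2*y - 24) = (y + 1)/(y - 4)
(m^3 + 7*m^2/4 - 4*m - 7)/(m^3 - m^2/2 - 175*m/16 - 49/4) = 4*(m^2 - 4)/(4*m^2 - 9*m - 28)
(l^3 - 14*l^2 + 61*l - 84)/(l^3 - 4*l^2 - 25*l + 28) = (l^2 - 7*l + 12)/(l^2 + 3*l - 4)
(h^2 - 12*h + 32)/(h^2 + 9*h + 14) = (h^2 - 12*h + 32)/(h^2 + 9*h + 14)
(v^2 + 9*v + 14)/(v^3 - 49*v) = (v + 2)/(v*(v - 7))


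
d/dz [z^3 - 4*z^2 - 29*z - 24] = 3*z^2 - 8*z - 29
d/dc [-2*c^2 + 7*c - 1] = 7 - 4*c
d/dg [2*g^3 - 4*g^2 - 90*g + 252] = 6*g^2 - 8*g - 90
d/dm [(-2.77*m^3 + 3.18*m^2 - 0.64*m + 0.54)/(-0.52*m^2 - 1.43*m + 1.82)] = (1.4404*m^4 + 7.9222*m^3 - 20.0044*m^2 + 12.1368*m - 0.3926)/(0.2704*m^4 + 1.4872*m^3 + 0.1521*m^2 - 5.2052*m + 3.3124)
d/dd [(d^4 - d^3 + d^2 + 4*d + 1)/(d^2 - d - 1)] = (2*d^5 - 4*d^4 - 2*d^3 - 2*d^2 - 4*d - 3)/(d^4 - 2*d^3 - d^2 + 2*d + 1)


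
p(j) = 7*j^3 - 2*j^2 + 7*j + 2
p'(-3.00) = 208.00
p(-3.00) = -226.00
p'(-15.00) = 4792.00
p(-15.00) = -24178.00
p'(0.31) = 7.78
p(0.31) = 4.19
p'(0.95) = 22.15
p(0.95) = 12.85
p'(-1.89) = 89.57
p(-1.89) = -65.63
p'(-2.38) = 135.47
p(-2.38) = -120.36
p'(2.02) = 84.61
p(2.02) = 65.68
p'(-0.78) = 22.90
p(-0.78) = -8.00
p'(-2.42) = 139.66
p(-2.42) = -125.86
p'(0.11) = 6.81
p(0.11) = 2.76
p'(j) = 21*j^2 - 4*j + 7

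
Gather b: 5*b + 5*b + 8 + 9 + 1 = 10*b + 18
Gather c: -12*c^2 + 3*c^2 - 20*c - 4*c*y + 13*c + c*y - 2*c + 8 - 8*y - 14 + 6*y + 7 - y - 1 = -9*c^2 + c*(-3*y - 9) - 3*y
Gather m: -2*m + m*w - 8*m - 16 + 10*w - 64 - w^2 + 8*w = m*(w - 10) - w^2 + 18*w - 80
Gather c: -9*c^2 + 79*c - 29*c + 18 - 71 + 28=-9*c^2 + 50*c - 25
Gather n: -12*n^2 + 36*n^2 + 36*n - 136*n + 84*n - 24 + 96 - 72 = 24*n^2 - 16*n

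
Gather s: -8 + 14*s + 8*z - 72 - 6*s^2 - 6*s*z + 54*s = -6*s^2 + s*(68 - 6*z) + 8*z - 80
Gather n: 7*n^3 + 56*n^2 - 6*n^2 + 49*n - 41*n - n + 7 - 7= 7*n^3 + 50*n^2 + 7*n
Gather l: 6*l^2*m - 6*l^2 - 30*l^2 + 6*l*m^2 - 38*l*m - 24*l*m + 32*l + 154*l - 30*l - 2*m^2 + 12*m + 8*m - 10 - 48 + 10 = l^2*(6*m - 36) + l*(6*m^2 - 62*m + 156) - 2*m^2 + 20*m - 48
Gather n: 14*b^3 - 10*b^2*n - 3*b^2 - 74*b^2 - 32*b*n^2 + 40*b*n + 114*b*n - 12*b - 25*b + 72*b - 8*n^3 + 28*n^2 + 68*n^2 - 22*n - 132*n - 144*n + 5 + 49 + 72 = 14*b^3 - 77*b^2 + 35*b - 8*n^3 + n^2*(96 - 32*b) + n*(-10*b^2 + 154*b - 298) + 126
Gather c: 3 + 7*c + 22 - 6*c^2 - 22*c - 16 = -6*c^2 - 15*c + 9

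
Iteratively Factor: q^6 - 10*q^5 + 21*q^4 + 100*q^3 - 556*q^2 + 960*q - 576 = (q - 3)*(q^5 - 7*q^4 + 100*q^2 - 256*q + 192) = (q - 3)^2*(q^4 - 4*q^3 - 12*q^2 + 64*q - 64) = (q - 3)^2*(q - 2)*(q^3 - 2*q^2 - 16*q + 32) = (q - 3)^2*(q - 2)*(q + 4)*(q^2 - 6*q + 8) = (q - 4)*(q - 3)^2*(q - 2)*(q + 4)*(q - 2)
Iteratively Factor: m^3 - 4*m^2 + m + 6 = (m - 2)*(m^2 - 2*m - 3) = (m - 3)*(m - 2)*(m + 1)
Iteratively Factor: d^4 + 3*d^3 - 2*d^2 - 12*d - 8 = (d + 2)*(d^3 + d^2 - 4*d - 4) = (d + 1)*(d + 2)*(d^2 - 4) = (d - 2)*(d + 1)*(d + 2)*(d + 2)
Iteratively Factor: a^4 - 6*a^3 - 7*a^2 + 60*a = (a)*(a^3 - 6*a^2 - 7*a + 60) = a*(a + 3)*(a^2 - 9*a + 20) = a*(a - 5)*(a + 3)*(a - 4)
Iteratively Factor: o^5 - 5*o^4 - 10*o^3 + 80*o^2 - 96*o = (o - 2)*(o^4 - 3*o^3 - 16*o^2 + 48*o) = (o - 4)*(o - 2)*(o^3 + o^2 - 12*o) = (o - 4)*(o - 3)*(o - 2)*(o^2 + 4*o) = o*(o - 4)*(o - 3)*(o - 2)*(o + 4)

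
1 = 1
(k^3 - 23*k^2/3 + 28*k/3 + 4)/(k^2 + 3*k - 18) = (3*k^3 - 23*k^2 + 28*k + 12)/(3*(k^2 + 3*k - 18))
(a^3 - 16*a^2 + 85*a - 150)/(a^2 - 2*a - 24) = (a^2 - 10*a + 25)/(a + 4)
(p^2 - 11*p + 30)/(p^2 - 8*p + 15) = (p - 6)/(p - 3)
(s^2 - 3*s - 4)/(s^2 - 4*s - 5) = (s - 4)/(s - 5)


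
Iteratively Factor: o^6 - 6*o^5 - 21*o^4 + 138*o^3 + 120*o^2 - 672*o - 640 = (o - 4)*(o^5 - 2*o^4 - 29*o^3 + 22*o^2 + 208*o + 160) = (o - 4)^2*(o^4 + 2*o^3 - 21*o^2 - 62*o - 40) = (o - 4)^2*(o + 1)*(o^3 + o^2 - 22*o - 40) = (o - 4)^2*(o + 1)*(o + 2)*(o^2 - o - 20) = (o - 4)^2*(o + 1)*(o + 2)*(o + 4)*(o - 5)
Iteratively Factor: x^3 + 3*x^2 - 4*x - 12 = (x + 2)*(x^2 + x - 6) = (x - 2)*(x + 2)*(x + 3)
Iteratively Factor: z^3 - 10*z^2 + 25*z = (z)*(z^2 - 10*z + 25) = z*(z - 5)*(z - 5)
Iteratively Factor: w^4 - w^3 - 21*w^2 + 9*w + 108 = (w + 3)*(w^3 - 4*w^2 - 9*w + 36) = (w - 3)*(w + 3)*(w^2 - w - 12) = (w - 3)*(w + 3)^2*(w - 4)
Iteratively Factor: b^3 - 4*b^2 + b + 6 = (b - 2)*(b^2 - 2*b - 3) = (b - 2)*(b + 1)*(b - 3)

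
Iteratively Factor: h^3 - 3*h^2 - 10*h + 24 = (h - 2)*(h^2 - h - 12) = (h - 2)*(h + 3)*(h - 4)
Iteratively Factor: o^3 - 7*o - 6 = (o + 1)*(o^2 - o - 6) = (o + 1)*(o + 2)*(o - 3)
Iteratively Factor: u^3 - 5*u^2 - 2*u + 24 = (u + 2)*(u^2 - 7*u + 12) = (u - 3)*(u + 2)*(u - 4)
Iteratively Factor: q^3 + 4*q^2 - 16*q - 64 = (q + 4)*(q^2 - 16) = (q + 4)^2*(q - 4)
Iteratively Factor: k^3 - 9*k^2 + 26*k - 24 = (k - 2)*(k^2 - 7*k + 12) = (k - 4)*(k - 2)*(k - 3)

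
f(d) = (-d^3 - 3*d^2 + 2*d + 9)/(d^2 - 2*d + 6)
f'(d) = (2 - 2*d)*(-d^3 - 3*d^2 + 2*d + 9)/(d^2 - 2*d + 6)^2 + (-3*d^2 - 6*d + 2)/(d^2 - 2*d + 6)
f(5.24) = -9.00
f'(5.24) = -1.55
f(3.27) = -5.07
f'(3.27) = -2.63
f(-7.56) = 3.25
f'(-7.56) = -0.87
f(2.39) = -2.45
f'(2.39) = -3.27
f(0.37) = 1.72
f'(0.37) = 0.28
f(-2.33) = 0.04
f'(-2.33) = -0.00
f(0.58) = 1.73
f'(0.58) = -0.20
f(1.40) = 0.62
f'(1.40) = -2.48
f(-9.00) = 4.54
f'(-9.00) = -0.92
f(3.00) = -4.33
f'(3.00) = -2.85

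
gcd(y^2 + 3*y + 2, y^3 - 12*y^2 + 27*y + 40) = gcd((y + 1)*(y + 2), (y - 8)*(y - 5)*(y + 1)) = y + 1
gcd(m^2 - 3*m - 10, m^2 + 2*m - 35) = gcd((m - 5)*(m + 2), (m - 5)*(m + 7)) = m - 5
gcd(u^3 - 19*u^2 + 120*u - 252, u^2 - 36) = u - 6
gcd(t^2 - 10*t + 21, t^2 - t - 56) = 1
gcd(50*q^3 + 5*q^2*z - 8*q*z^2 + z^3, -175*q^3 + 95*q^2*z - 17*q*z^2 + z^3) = 25*q^2 - 10*q*z + z^2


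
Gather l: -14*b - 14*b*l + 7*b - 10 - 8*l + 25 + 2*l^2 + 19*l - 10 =-7*b + 2*l^2 + l*(11 - 14*b) + 5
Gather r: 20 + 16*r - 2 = 16*r + 18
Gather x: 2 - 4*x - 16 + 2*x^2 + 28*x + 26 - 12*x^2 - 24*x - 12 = -10*x^2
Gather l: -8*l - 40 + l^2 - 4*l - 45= l^2 - 12*l - 85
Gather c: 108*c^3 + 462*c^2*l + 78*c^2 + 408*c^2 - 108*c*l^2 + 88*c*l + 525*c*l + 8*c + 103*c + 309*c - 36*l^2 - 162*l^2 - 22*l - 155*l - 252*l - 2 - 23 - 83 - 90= 108*c^3 + c^2*(462*l + 486) + c*(-108*l^2 + 613*l + 420) - 198*l^2 - 429*l - 198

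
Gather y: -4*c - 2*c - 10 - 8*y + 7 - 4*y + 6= -6*c - 12*y + 3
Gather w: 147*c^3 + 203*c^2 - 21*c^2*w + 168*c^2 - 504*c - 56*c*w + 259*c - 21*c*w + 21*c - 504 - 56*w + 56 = 147*c^3 + 371*c^2 - 224*c + w*(-21*c^2 - 77*c - 56) - 448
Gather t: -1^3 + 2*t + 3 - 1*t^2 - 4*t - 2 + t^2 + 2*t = 0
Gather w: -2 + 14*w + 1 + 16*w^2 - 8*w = 16*w^2 + 6*w - 1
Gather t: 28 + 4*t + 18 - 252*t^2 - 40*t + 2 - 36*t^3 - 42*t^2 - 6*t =-36*t^3 - 294*t^2 - 42*t + 48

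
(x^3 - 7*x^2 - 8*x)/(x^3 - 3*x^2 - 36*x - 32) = x/(x + 4)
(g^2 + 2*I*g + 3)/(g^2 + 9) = (g - I)/(g - 3*I)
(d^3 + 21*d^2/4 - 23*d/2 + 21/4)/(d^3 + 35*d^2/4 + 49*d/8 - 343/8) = 2*(4*d^2 - 7*d + 3)/(8*d^2 + 14*d - 49)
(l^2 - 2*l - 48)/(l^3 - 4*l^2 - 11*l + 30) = (l^2 - 2*l - 48)/(l^3 - 4*l^2 - 11*l + 30)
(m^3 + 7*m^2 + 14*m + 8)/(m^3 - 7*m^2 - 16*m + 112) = (m^2 + 3*m + 2)/(m^2 - 11*m + 28)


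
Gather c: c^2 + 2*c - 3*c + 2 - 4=c^2 - c - 2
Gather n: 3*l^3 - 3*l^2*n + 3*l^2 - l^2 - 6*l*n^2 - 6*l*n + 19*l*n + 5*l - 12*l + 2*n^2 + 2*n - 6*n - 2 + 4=3*l^3 + 2*l^2 - 7*l + n^2*(2 - 6*l) + n*(-3*l^2 + 13*l - 4) + 2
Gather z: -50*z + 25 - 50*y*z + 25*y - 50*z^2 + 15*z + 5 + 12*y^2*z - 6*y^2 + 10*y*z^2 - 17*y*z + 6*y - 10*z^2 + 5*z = -6*y^2 + 31*y + z^2*(10*y - 60) + z*(12*y^2 - 67*y - 30) + 30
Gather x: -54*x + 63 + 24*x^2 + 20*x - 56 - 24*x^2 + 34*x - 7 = 0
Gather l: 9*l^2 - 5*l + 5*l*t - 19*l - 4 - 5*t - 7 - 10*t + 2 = 9*l^2 + l*(5*t - 24) - 15*t - 9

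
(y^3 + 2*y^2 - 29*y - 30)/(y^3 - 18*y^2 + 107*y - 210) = (y^2 + 7*y + 6)/(y^2 - 13*y + 42)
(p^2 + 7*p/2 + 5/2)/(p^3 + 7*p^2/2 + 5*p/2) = 1/p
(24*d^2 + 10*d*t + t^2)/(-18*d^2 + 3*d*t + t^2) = (4*d + t)/(-3*d + t)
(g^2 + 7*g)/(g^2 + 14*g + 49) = g/(g + 7)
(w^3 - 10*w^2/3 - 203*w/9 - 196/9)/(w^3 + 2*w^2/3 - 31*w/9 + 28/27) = 3*(3*w^2 - 17*w - 28)/(9*w^2 - 15*w + 4)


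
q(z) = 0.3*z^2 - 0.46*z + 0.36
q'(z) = 0.6*z - 0.46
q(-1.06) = 1.18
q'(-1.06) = -1.10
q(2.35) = 0.94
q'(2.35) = 0.95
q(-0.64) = 0.78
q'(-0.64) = -0.84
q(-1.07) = 1.20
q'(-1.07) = -1.10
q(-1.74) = 2.07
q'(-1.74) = -1.50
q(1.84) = 0.53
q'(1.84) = 0.64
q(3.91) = 3.15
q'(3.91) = 1.89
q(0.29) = 0.25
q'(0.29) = -0.29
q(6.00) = 8.40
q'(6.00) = 3.14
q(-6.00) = 13.92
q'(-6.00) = -4.06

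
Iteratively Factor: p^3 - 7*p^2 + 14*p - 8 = (p - 1)*(p^2 - 6*p + 8) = (p - 2)*(p - 1)*(p - 4)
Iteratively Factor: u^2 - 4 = (u + 2)*(u - 2)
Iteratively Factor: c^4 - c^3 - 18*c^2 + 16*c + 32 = (c + 4)*(c^3 - 5*c^2 + 2*c + 8) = (c - 4)*(c + 4)*(c^2 - c - 2) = (c - 4)*(c + 1)*(c + 4)*(c - 2)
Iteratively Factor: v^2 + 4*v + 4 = (v + 2)*(v + 2)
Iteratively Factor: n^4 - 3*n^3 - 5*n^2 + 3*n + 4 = (n + 1)*(n^3 - 4*n^2 - n + 4) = (n - 1)*(n + 1)*(n^2 - 3*n - 4) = (n - 1)*(n + 1)^2*(n - 4)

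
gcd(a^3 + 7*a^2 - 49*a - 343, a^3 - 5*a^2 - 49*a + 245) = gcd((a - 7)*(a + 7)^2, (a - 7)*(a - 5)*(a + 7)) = a^2 - 49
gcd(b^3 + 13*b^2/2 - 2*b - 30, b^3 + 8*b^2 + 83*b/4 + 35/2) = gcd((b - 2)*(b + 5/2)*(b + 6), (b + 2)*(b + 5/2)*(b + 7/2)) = b + 5/2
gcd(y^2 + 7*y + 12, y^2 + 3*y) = y + 3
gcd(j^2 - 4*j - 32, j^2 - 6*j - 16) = j - 8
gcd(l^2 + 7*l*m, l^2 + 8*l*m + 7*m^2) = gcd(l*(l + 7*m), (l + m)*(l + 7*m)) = l + 7*m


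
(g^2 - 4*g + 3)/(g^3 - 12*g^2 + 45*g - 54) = (g - 1)/(g^2 - 9*g + 18)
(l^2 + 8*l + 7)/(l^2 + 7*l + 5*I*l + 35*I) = (l + 1)/(l + 5*I)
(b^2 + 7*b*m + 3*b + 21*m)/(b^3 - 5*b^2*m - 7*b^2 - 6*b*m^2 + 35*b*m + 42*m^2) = (b^2 + 7*b*m + 3*b + 21*m)/(b^3 - 5*b^2*m - 7*b^2 - 6*b*m^2 + 35*b*m + 42*m^2)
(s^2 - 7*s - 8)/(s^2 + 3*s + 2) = (s - 8)/(s + 2)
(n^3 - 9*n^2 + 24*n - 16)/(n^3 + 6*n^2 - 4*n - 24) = (n^3 - 9*n^2 + 24*n - 16)/(n^3 + 6*n^2 - 4*n - 24)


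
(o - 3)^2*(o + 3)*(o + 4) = o^4 + o^3 - 21*o^2 - 9*o + 108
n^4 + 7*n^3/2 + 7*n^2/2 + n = n*(n + 1/2)*(n + 1)*(n + 2)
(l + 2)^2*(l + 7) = l^3 + 11*l^2 + 32*l + 28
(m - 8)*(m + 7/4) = m^2 - 25*m/4 - 14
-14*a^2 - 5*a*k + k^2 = (-7*a + k)*(2*a + k)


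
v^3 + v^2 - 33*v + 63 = (v - 3)^2*(v + 7)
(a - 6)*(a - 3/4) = a^2 - 27*a/4 + 9/2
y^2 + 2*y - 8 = (y - 2)*(y + 4)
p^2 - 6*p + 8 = (p - 4)*(p - 2)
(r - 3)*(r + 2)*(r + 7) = r^3 + 6*r^2 - 13*r - 42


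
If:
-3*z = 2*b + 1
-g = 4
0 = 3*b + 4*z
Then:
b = 4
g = -4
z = -3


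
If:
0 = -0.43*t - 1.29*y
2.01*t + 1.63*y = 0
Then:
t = 0.00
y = 0.00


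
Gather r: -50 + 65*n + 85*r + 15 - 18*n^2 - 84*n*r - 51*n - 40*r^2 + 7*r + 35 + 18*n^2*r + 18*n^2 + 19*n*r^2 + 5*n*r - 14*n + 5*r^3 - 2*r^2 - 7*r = 5*r^3 + r^2*(19*n - 42) + r*(18*n^2 - 79*n + 85)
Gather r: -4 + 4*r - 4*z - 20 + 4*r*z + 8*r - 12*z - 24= r*(4*z + 12) - 16*z - 48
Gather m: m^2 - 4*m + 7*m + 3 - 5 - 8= m^2 + 3*m - 10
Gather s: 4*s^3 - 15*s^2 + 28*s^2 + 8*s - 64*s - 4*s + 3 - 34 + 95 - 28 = 4*s^3 + 13*s^2 - 60*s + 36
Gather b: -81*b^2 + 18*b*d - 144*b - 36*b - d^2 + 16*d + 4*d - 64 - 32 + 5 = -81*b^2 + b*(18*d - 180) - d^2 + 20*d - 91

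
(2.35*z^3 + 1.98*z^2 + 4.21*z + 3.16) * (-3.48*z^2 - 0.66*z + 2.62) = -8.178*z^5 - 8.4414*z^4 - 9.8006*z^3 - 8.5878*z^2 + 8.9446*z + 8.2792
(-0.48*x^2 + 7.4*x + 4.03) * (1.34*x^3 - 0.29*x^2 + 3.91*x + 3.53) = -0.6432*x^5 + 10.0552*x^4 + 1.3774*x^3 + 26.0709*x^2 + 41.8793*x + 14.2259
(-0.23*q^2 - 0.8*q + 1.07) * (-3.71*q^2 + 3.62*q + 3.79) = 0.8533*q^4 + 2.1354*q^3 - 7.7374*q^2 + 0.8414*q + 4.0553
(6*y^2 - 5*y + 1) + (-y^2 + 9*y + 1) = 5*y^2 + 4*y + 2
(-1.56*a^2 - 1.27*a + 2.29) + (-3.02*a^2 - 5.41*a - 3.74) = -4.58*a^2 - 6.68*a - 1.45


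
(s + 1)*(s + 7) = s^2 + 8*s + 7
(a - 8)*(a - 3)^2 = a^3 - 14*a^2 + 57*a - 72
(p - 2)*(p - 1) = p^2 - 3*p + 2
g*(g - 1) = g^2 - g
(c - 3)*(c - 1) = c^2 - 4*c + 3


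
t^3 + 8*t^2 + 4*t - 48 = (t - 2)*(t + 4)*(t + 6)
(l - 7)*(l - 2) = l^2 - 9*l + 14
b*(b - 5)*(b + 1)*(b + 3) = b^4 - b^3 - 17*b^2 - 15*b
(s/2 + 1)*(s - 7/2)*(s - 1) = s^3/2 - 5*s^2/4 - 11*s/4 + 7/2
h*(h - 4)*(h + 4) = h^3 - 16*h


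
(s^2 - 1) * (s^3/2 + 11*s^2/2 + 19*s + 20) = s^5/2 + 11*s^4/2 + 37*s^3/2 + 29*s^2/2 - 19*s - 20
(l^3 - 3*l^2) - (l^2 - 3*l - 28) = l^3 - 4*l^2 + 3*l + 28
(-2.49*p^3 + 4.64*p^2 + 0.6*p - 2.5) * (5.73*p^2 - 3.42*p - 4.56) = -14.2677*p^5 + 35.103*p^4 - 1.0764*p^3 - 37.5354*p^2 + 5.814*p + 11.4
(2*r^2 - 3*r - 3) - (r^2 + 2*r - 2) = r^2 - 5*r - 1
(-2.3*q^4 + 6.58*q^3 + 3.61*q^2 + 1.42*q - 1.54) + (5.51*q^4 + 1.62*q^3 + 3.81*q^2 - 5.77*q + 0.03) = 3.21*q^4 + 8.2*q^3 + 7.42*q^2 - 4.35*q - 1.51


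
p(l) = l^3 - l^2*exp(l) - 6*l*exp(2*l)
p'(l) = -l^2*exp(l) + 3*l^2 - 12*l*exp(2*l) - 2*l*exp(l) - 6*exp(2*l)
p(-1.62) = -4.39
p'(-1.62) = 8.52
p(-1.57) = -3.97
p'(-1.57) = 8.09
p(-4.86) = -114.97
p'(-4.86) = 70.75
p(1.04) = -51.88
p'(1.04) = -153.62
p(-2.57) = -17.39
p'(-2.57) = 19.85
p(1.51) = -192.53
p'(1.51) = -511.40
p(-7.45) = -413.53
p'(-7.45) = 166.48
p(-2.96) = -26.34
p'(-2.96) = 26.22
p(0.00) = 0.00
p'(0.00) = -6.00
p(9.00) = -3546293954.21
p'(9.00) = -7486038443.96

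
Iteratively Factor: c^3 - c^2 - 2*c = (c)*(c^2 - c - 2) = c*(c - 2)*(c + 1)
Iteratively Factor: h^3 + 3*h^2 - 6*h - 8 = (h + 4)*(h^2 - h - 2) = (h - 2)*(h + 4)*(h + 1)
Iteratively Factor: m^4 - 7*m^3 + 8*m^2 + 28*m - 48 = (m - 3)*(m^3 - 4*m^2 - 4*m + 16) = (m - 3)*(m + 2)*(m^2 - 6*m + 8) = (m - 3)*(m - 2)*(m + 2)*(m - 4)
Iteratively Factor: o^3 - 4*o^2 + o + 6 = (o + 1)*(o^2 - 5*o + 6) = (o - 2)*(o + 1)*(o - 3)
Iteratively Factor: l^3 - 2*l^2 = (l)*(l^2 - 2*l) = l*(l - 2)*(l)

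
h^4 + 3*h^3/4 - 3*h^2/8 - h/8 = h*(h - 1/2)*(h + 1/4)*(h + 1)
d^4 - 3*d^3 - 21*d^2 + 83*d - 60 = (d - 4)*(d - 3)*(d - 1)*(d + 5)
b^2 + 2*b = b*(b + 2)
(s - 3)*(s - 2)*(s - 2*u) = s^3 - 2*s^2*u - 5*s^2 + 10*s*u + 6*s - 12*u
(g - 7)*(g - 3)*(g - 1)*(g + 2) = g^4 - 9*g^3 + 9*g^2 + 41*g - 42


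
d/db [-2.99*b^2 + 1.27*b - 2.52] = 1.27 - 5.98*b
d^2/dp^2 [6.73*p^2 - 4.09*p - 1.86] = 13.4600000000000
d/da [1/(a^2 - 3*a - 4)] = (3 - 2*a)/(-a^2 + 3*a + 4)^2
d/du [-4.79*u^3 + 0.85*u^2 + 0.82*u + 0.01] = -14.37*u^2 + 1.7*u + 0.82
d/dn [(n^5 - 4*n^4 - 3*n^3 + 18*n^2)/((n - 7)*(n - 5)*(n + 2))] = 2*n*(n^4 - 21*n^3 + 142*n^2 - 369*n + 315)/(n^4 - 24*n^3 + 214*n^2 - 840*n + 1225)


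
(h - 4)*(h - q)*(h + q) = h^3 - 4*h^2 - h*q^2 + 4*q^2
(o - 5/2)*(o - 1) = o^2 - 7*o/2 + 5/2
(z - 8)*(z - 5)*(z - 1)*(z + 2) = z^4 - 12*z^3 + 25*z^2 + 66*z - 80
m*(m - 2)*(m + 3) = m^3 + m^2 - 6*m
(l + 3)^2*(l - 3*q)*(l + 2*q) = l^4 - l^3*q + 6*l^3 - 6*l^2*q^2 - 6*l^2*q + 9*l^2 - 36*l*q^2 - 9*l*q - 54*q^2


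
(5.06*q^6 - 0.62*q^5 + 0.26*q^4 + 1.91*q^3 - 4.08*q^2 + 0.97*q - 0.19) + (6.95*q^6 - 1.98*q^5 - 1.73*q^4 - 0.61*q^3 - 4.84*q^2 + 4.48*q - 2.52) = 12.01*q^6 - 2.6*q^5 - 1.47*q^4 + 1.3*q^3 - 8.92*q^2 + 5.45*q - 2.71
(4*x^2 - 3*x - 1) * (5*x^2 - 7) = 20*x^4 - 15*x^3 - 33*x^2 + 21*x + 7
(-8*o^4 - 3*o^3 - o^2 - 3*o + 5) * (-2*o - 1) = 16*o^5 + 14*o^4 + 5*o^3 + 7*o^2 - 7*o - 5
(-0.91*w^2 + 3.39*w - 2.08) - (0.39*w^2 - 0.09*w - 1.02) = -1.3*w^2 + 3.48*w - 1.06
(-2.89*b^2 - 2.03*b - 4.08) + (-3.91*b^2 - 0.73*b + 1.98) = -6.8*b^2 - 2.76*b - 2.1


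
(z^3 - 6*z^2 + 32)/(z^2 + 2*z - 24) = (z^2 - 2*z - 8)/(z + 6)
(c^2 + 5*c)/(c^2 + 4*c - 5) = c/(c - 1)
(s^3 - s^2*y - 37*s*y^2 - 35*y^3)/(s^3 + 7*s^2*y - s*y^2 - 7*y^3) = (-s^2 + 2*s*y + 35*y^2)/(-s^2 - 6*s*y + 7*y^2)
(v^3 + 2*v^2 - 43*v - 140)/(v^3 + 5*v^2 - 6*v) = (v^3 + 2*v^2 - 43*v - 140)/(v*(v^2 + 5*v - 6))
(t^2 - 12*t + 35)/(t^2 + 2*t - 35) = (t - 7)/(t + 7)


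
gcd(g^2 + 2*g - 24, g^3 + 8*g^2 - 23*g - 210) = g + 6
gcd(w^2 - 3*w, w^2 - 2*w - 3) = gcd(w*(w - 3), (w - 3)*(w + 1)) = w - 3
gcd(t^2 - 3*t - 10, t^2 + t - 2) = t + 2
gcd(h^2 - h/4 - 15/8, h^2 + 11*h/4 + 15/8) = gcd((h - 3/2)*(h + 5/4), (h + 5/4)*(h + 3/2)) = h + 5/4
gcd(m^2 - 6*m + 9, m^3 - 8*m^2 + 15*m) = m - 3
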